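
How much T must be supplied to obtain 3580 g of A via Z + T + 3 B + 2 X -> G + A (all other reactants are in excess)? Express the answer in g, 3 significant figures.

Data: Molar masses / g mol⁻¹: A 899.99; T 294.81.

n(A) = 3580 / 899.99 = 3.978 mol
n(T) = (1/1) × 3.978 = 3.978 mol
mass = 3.978 × 294.81 = 1173 g

1170 g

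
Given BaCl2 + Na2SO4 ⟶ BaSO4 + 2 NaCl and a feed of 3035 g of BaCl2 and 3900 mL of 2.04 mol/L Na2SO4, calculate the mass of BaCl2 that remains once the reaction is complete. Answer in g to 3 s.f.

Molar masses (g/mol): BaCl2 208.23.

n(BaCl2) = 3035 / 208.23 = 14.58 mol
n(Na2SO4) = 2.04 × 3900/1000 = 7.956 mol
n/ν for BaCl2 = 14.58/1 = 14.58
n/ν for Na2SO4 = 7.956/1 = 7.956
Smallest n/ν is Na2SO4 → limiting reagent.
BaCl2 consumed = (1/1) × 7.956 = 7.956 mol
BaCl2 remaining = 14.58 − 7.956 = 6.624 mol
mass = 6.624 × 208.23 = 1379 g

1380 g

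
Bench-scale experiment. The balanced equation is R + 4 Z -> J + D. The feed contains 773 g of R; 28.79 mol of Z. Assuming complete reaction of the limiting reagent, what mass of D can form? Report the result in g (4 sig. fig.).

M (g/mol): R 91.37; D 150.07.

n(R) = 773.0 / 91.37 = 8.460 mol
n(Z) = 28.79 mol
n/ν for R = 8.460/1 = 8.460
n/ν for Z = 28.79/4 = 7.198
Smallest n/ν is Z → limiting reagent.
n(D) = (1/4) × 28.79 = 7.198 mol
mass = 7.198 × 150.07 = 1080 g

1080 g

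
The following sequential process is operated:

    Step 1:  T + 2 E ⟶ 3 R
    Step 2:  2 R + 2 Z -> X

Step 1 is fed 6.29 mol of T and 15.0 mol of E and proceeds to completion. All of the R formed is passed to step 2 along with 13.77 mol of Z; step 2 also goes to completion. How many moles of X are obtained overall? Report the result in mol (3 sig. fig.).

Step 1:
n(T) = 6.290 mol
n(E) = 15.00 mol
n/ν for T = 6.290/1 = 6.290
n/ν for E = 15.00/2 = 7.500
Smallest n/ν is T → limiting reagent.
n(R) produced = (3/1) × 6.290 = 18.87 mol
Step 2:
n(R) available = 18.87 mol
n(Z) = 13.77 mol
n/ν for R = 18.87/2 = 9.435
n/ν for Z = 13.77/2 = 6.885
Smallest n/ν is Z → limiting reagent.
n(X) = (1/2) × 13.77 = 6.885 mol

6.89 mol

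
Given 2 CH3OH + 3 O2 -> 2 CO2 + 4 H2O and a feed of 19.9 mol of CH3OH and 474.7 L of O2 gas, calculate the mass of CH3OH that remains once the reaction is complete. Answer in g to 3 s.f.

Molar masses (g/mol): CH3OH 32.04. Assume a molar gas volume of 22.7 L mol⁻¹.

n(CH3OH) = 19.90 mol
n(O2) = 474.7 / 22.7 = 20.91 mol
n/ν for CH3OH = 19.90/2 = 9.950
n/ν for O2 = 20.91/3 = 6.970
Smallest n/ν is O2 → limiting reagent.
CH3OH consumed = (2/3) × 20.91 = 13.94 mol
CH3OH remaining = 19.90 − 13.94 = 5.960 mol
mass = 5.960 × 32.04 = 191.0 g

191 g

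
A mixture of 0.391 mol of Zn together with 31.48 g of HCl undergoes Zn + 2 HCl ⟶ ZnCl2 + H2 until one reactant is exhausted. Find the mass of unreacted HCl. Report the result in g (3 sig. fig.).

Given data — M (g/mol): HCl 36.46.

2.97 g

n(Zn) = 0.3910 mol
n(HCl) = 31.48 / 36.46 = 0.8634 mol
n/ν → Zn: 0.3910, HCl: 0.4317; Zn is limiting.
HCl consumed = (2/1) × 0.3910 = 0.7820 mol
HCl remaining = 0.8634 − 0.7820 = 0.08140 mol
mass = 0.08140 × 36.46 = 2.968 g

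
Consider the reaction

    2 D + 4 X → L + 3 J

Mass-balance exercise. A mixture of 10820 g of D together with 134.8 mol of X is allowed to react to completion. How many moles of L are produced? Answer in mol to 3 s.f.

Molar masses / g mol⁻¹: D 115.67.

33.7 mol

n(D) = 10820 / 115.67 = 93.54 mol
n(X) = 134.8 mol
n/ν for D = 93.54/2 = 46.77
n/ν for X = 134.8/4 = 33.70
Smallest n/ν is X → limiting reagent.
n(L) = (1/4) × 134.8 = 33.70 mol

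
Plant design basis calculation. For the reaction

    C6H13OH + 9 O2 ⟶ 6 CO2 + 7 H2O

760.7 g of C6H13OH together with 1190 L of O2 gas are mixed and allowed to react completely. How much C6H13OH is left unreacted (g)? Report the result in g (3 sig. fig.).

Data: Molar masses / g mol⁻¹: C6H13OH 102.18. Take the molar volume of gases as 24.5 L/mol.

209 g

n(C6H13OH) = 760.7 / 102.18 = 7.445 mol
n(O2) = 1190 / 24.5 = 48.57 mol
n/ν → C6H13OH: 7.445, O2: 5.397; O2 is limiting.
C6H13OH consumed = (1/9) × 48.57 = 5.397 mol
C6H13OH remaining = 7.445 − 5.397 = 2.048 mol
mass = 2.048 × 102.18 = 209.3 g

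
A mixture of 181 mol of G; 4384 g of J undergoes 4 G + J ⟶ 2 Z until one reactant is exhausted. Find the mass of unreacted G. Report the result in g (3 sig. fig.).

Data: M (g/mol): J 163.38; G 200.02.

n(G) = 181.0 mol
n(J) = 4384 / 163.38 = 26.83 mol
n/ν for G = 181.0/4 = 45.25
n/ν for J = 26.83/1 = 26.83
Smallest n/ν is J → limiting reagent.
G consumed = (4/1) × 26.83 = 107.3 mol
G remaining = 181.0 − 107.3 = 73.70 mol
mass = 73.70 × 200.02 = 14740 g

14700 g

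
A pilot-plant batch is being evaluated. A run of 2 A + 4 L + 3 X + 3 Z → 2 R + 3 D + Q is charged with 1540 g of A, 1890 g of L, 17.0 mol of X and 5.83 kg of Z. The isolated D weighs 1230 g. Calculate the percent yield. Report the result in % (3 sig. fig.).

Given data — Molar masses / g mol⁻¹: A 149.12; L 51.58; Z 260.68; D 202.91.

39.1 %

n(A) = 1540 / 149.12 = 10.33 mol
n(L) = 1890 / 51.58 = 36.64 mol
n(X) = 17.00 mol
n(Z) = 5.830×1000 / 260.68 = 22.36 mol
n/ν for A = 10.33/2 = 5.165
n/ν for L = 36.64/4 = 9.160
n/ν for X = 17.00/3 = 5.667
n/ν for Z = 22.36/3 = 7.453
Smallest n/ν is A → limiting reagent.
theoretical n(D) = (3/2) × 10.33 = 15.50 mol → 3145 g
% yield = 1230 / 3145 × 100 = 39.11 %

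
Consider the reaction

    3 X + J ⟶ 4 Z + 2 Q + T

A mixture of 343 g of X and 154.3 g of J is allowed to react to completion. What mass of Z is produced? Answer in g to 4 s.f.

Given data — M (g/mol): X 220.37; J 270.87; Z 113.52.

n(X) = 343.0 / 220.37 = 1.556 mol
n(J) = 154.3 / 270.87 = 0.5696 mol
n/ν for X = 1.556/3 = 0.5187
n/ν for J = 0.5696/1 = 0.5696
Smallest n/ν is X → limiting reagent.
n(Z) = (4/3) × 1.556 = 2.075 mol
mass = 2.075 × 113.52 = 235.6 g

235.6 g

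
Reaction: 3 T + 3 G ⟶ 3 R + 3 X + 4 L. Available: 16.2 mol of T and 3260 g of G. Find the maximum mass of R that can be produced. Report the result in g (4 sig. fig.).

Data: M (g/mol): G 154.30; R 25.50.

n(T) = 16.20 mol
n(G) = 3260 / 154.30 = 21.13 mol
n/ν → T: 5.400, G: 7.043; T is limiting.
n(R) = (3/3) × 16.20 = 16.20 mol
mass = 16.20 × 25.50 = 413.1 g

413.1 g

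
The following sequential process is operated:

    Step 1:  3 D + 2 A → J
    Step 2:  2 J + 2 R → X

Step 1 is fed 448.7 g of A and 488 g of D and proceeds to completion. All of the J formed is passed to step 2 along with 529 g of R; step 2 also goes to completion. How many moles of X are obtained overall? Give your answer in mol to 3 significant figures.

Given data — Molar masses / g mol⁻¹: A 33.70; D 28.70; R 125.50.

2.11 mol

Step 1:
n(A) = 448.7 / 33.70 = 13.31 mol
n(D) = 488.0 / 28.70 = 17.00 mol
n/ν for A = 13.31/2 = 6.655
n/ν for D = 17.00/3 = 5.667
Smallest n/ν is D → limiting reagent.
n(J) produced = (1/3) × 17.00 = 5.667 mol
Step 2:
n(J) available = 5.667 mol
n(R) = 529.0 / 125.50 = 4.215 mol
n/ν for J = 5.667/2 = 2.834
n/ν for R = 4.215/2 = 2.108
Smallest n/ν is R → limiting reagent.
n(X) = (1/2) × 4.215 = 2.108 mol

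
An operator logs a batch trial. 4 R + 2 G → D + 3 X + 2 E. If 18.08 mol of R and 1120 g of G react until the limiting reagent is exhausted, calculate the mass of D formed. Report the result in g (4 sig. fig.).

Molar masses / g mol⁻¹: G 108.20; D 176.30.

796.9 g

n(R) = 18.08 mol
n(G) = 1120 / 108.20 = 10.35 mol
n/ν for R = 18.08/4 = 4.520
n/ν for G = 10.35/2 = 5.175
Smallest n/ν is R → limiting reagent.
n(D) = (1/4) × 18.08 = 4.520 mol
mass = 4.520 × 176.30 = 796.9 g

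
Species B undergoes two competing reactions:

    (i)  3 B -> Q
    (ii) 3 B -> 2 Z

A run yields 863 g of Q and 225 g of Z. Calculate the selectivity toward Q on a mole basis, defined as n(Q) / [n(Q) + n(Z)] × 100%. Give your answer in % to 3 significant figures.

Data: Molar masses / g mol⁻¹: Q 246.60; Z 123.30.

n(Q) = 863 / 246.60 = 3.500 mol
n(Z) = 225 / 123.30 = 1.825 mol
selectivity = 3.500/(3.500+1.825) × 100 = 65.73 %

65.7 %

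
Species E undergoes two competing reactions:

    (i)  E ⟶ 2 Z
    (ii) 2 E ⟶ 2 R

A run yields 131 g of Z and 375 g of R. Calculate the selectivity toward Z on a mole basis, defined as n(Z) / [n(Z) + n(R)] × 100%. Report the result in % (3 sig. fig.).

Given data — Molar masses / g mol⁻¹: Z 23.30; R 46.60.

41.1 %

n(Z) = 131 / 23.30 = 5.622 mol
n(R) = 375 / 46.60 = 8.047 mol
selectivity = 5.622/(5.622+8.047) × 100 = 41.13 %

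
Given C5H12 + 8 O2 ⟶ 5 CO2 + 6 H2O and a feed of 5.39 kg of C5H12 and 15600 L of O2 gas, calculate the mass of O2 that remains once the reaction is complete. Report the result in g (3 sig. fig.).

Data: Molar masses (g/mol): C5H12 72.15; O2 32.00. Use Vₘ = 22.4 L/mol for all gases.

n(C5H12) = 5.390×1000 / 72.15 = 74.71 mol
n(O2) = 15600 / 22.4 = 696.4 mol
n/ν → C5H12: 74.71, O2: 87.05; C5H12 is limiting.
O2 consumed = (8/1) × 74.71 = 597.7 mol
O2 remaining = 696.4 − 597.7 = 98.70 mol
mass = 98.70 × 32.00 = 3158 g

3160 g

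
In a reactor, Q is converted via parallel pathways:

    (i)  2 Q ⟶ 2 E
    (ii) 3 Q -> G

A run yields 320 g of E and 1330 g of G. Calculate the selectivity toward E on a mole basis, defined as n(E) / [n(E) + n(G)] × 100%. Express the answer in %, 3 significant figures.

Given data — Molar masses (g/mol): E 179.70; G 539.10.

41.9 %

n(E) = 320 / 179.70 = 1.781 mol
n(G) = 1330 / 539.10 = 2.467 mol
selectivity = 1.781/(1.781+2.467) × 100 = 41.93 %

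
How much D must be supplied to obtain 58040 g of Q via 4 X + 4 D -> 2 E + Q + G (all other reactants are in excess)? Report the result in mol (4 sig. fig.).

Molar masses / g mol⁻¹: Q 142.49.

n(Q) = 58040 / 142.49 = 407.3 mol
n(D) = (4/1) × 407.3 = 1629 mol

1629 mol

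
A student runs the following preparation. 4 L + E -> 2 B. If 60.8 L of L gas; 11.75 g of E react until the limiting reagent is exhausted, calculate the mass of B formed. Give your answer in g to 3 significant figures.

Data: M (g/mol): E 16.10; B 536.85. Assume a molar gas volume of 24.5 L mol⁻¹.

n(L) = 60.80 / 24.5 = 2.482 mol
n(E) = 11.75 / 16.10 = 0.7298 mol
n/ν for L = 2.482/4 = 0.6205
n/ν for E = 0.7298/1 = 0.7298
Smallest n/ν is L → limiting reagent.
n(B) = (2/4) × 2.482 = 1.241 mol
mass = 1.241 × 536.85 = 666.2 g

666 g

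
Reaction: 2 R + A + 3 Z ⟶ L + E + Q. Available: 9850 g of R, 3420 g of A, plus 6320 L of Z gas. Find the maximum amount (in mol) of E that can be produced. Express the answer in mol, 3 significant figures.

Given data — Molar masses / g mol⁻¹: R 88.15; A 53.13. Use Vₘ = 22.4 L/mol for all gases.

55.9 mol

n(R) = 9850 / 88.15 = 111.7 mol
n(A) = 3420 / 53.13 = 64.37 mol
n(Z) = 6320 / 22.4 = 282.1 mol
n/ν → R: 55.85, A: 64.37, Z: 94.03; R is limiting.
n(E) = (1/2) × 111.7 = 55.85 mol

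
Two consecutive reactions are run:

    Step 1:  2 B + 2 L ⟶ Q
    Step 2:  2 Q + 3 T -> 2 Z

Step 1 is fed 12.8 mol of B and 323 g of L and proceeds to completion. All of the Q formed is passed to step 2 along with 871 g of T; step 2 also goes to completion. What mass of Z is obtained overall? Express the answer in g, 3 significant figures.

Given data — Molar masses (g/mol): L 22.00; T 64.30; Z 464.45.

Step 1:
n(B) = 12.80 mol
n(L) = 323.0 / 22.00 = 14.68 mol
n/ν for B = 12.80/2 = 6.400
n/ν for L = 14.68/2 = 7.340
Smallest n/ν is B → limiting reagent.
n(Q) produced = (1/2) × 12.80 = 6.400 mol
Step 2:
n(Q) available = 6.400 mol
n(T) = 871.0 / 64.30 = 13.55 mol
n/ν for Q = 6.400/2 = 3.200
n/ν for T = 13.55/3 = 4.517
Smallest n/ν is Q → limiting reagent.
n(Z) = (2/2) × 6.400 = 6.400 mol
mass = 6.400 × 464.45 = 2972 g

2970 g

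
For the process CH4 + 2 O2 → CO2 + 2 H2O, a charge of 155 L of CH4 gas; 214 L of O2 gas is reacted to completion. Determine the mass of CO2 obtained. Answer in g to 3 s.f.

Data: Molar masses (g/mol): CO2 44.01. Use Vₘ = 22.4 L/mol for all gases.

n(CH4) = 155.0 / 22.4 = 6.920 mol
n(O2) = 214.0 / 22.4 = 9.554 mol
n/ν for CH4 = 6.920/1 = 6.920
n/ν for O2 = 9.554/2 = 4.777
Smallest n/ν is O2 → limiting reagent.
n(CO2) = (1/2) × 9.554 = 4.777 mol
mass = 4.777 × 44.01 = 210.2 g

210 g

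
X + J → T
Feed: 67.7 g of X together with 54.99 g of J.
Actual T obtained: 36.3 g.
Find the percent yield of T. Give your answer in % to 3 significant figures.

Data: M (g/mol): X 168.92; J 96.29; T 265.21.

34.2 %

n(X) = 67.70 / 168.92 = 0.4008 mol
n(J) = 54.99 / 96.29 = 0.5711 mol
n/ν → X: 0.4008, J: 0.5711; X is limiting.
theoretical n(T) = (1/1) × 0.4008 = 0.4008 mol → 106.3 g
% yield = 36.3 / 106.3 × 100 = 34.15 %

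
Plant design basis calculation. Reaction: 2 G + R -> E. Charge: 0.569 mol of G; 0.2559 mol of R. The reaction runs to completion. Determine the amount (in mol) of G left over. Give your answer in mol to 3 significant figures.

0.0572 mol

n(G) = 0.5690 mol
n(R) = 0.2559 mol
n/ν for G = 0.5690/2 = 0.2845
n/ν for R = 0.2559/1 = 0.2559
Smallest n/ν is R → limiting reagent.
G consumed = (2/1) × 0.2559 = 0.5118 mol
G remaining = 0.5690 − 0.5118 = 0.05720 mol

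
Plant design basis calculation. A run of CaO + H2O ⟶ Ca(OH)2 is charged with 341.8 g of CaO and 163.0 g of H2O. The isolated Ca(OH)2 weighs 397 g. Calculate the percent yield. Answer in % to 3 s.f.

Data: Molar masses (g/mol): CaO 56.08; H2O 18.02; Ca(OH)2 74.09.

n(CaO) = 341.8 / 56.08 = 6.095 mol
n(H2O) = 163.0 / 18.02 = 9.046 mol
n/ν for CaO = 6.095/1 = 6.095
n/ν for H2O = 9.046/1 = 9.046
Smallest n/ν is CaO → limiting reagent.
theoretical n(Ca(OH)2) = (1/1) × 6.095 = 6.095 mol → 451.6 g
% yield = 397 / 451.6 × 100 = 87.91 %

87.9 %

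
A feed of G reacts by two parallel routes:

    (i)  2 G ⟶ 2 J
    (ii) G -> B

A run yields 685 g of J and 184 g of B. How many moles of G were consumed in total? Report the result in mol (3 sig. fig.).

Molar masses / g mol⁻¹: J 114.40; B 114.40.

n(J) = 685 / 114.40 = 5.988 mol
n(B) = 184 / 114.40 = 1.608 mol
n(G) via (i) = (2/2)×5.988 = 5.988 mol
n(G) via (ii) = (1/1)×1.608 = 1.608 mol
total n(G) = 5.988 + 1.608 = 7.596 mol

7.60 mol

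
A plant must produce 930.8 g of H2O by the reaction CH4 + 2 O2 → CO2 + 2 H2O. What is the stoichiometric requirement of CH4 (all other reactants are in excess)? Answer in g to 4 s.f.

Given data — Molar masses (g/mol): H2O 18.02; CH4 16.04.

414.3 g

n(H2O) = 930.8 / 18.02 = 51.65 mol
n(CH4) = (1/2) × 51.65 = 25.83 mol
mass = 25.83 × 16.04 = 414.3 g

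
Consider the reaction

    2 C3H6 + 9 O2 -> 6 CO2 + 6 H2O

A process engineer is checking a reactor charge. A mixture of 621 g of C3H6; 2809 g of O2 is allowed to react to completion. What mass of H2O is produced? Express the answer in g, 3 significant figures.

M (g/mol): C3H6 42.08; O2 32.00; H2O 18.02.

n(C3H6) = 621.0 / 42.08 = 14.76 mol
n(O2) = 2809 / 32.00 = 87.78 mol
n/ν → C3H6: 7.380, O2: 9.753; C3H6 is limiting.
n(H2O) = (6/2) × 14.76 = 44.28 mol
mass = 44.28 × 18.02 = 797.9 g

798 g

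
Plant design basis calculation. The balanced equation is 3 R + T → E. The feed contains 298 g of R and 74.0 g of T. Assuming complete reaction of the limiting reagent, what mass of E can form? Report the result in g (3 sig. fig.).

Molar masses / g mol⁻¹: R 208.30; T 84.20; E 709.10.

338 g

n(R) = 298.0 / 208.30 = 1.431 mol
n(T) = 74.00 / 84.20 = 0.8789 mol
n/ν → R: 0.4770, T: 0.8789; R is limiting.
n(E) = (1/3) × 1.431 = 0.4770 mol
mass = 0.4770 × 709.10 = 338.2 g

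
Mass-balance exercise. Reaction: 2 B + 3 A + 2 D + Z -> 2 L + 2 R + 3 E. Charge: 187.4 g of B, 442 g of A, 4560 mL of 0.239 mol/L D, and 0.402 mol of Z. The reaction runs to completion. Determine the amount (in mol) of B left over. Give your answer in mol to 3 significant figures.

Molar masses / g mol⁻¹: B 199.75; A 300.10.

n(B) = 187.4 / 199.75 = 0.9382 mol
n(A) = 442.0 / 300.10 = 1.473 mol
n(D) = 0.239 × 4560/1000 = 1.090 mol
n(Z) = 0.4020 mol
n/ν for B = 0.9382/2 = 0.4691
n/ν for A = 1.473/3 = 0.4910
n/ν for D = 1.090/2 = 0.5450
n/ν for Z = 0.4020/1 = 0.4020
Smallest n/ν is Z → limiting reagent.
B consumed = (2/1) × 0.4020 = 0.8040 mol
B remaining = 0.9382 − 0.8040 = 0.1342 mol

0.134 mol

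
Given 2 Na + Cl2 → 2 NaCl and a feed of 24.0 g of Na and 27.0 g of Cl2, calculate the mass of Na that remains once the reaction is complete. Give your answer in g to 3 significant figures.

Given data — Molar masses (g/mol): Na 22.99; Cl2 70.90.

n(Na) = 24.00 / 22.99 = 1.044 mol
n(Cl2) = 27.00 / 70.90 = 0.3808 mol
n/ν for Na = 1.044/2 = 0.5220
n/ν for Cl2 = 0.3808/1 = 0.3808
Smallest n/ν is Cl2 → limiting reagent.
Na consumed = (2/1) × 0.3808 = 0.7616 mol
Na remaining = 1.044 − 0.7616 = 0.2824 mol
mass = 0.2824 × 22.99 = 6.492 g

6.49 g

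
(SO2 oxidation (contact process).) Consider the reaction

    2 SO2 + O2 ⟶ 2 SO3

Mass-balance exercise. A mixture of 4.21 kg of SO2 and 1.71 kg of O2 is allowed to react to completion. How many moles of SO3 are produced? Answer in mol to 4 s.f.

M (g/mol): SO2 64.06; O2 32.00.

n(SO2) = 4.210×1000 / 64.06 = 65.72 mol
n(O2) = 1.710×1000 / 32.00 = 53.44 mol
n/ν for SO2 = 65.72/2 = 32.86
n/ν for O2 = 53.44/1 = 53.44
Smallest n/ν is SO2 → limiting reagent.
n(SO3) = (2/2) × 65.72 = 65.72 mol

65.72 mol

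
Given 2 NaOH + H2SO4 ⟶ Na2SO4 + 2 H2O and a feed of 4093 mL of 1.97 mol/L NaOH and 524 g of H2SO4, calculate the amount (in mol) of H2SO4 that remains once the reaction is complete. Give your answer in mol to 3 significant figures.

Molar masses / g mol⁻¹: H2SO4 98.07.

n(NaOH) = 1.97 × 4093/1000 = 8.063 mol
n(H2SO4) = 524.0 / 98.07 = 5.343 mol
n/ν for NaOH = 8.063/2 = 4.032
n/ν for H2SO4 = 5.343/1 = 5.343
Smallest n/ν is NaOH → limiting reagent.
H2SO4 consumed = (1/2) × 8.063 = 4.032 mol
H2SO4 remaining = 5.343 − 4.032 = 1.311 mol

1.31 mol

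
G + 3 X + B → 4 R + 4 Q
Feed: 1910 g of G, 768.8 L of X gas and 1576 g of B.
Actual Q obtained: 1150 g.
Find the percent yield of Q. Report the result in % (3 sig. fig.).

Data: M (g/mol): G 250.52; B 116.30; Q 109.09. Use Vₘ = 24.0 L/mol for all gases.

n(G) = 1910 / 250.52 = 7.624 mol
n(X) = 768.8 / 24.0 = 32.03 mol
n(B) = 1576 / 116.30 = 13.55 mol
n/ν for G = 7.624/1 = 7.624
n/ν for X = 32.03/3 = 10.68
n/ν for B = 13.55/1 = 13.55
Smallest n/ν is G → limiting reagent.
theoretical n(Q) = (4/1) × 7.624 = 30.50 mol → 3327 g
% yield = 1150 / 3327 × 100 = 34.57 %

34.6 %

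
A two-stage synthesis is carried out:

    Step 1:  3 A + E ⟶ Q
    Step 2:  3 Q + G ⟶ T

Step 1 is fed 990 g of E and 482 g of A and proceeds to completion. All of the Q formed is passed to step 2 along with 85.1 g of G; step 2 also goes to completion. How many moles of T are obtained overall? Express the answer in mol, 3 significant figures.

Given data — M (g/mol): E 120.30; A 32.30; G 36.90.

Step 1:
n(E) = 990.0 / 120.30 = 8.229 mol
n(A) = 482.0 / 32.30 = 14.92 mol
n/ν for E = 8.229/1 = 8.229
n/ν for A = 14.92/3 = 4.973
Smallest n/ν is A → limiting reagent.
n(Q) produced = (1/3) × 14.92 = 4.973 mol
Step 2:
n(Q) available = 4.973 mol
n(G) = 85.10 / 36.90 = 2.306 mol
n/ν for Q = 4.973/3 = 1.658
n/ν for G = 2.306/1 = 2.306
Smallest n/ν is Q → limiting reagent.
n(T) = (1/3) × 4.973 = 1.658 mol

1.66 mol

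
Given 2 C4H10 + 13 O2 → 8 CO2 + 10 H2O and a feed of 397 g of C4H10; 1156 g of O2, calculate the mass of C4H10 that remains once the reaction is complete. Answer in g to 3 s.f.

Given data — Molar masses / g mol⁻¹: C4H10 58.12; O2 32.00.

n(C4H10) = 397.0 / 58.12 = 6.831 mol
n(O2) = 1156 / 32.00 = 36.13 mol
n/ν for C4H10 = 6.831/2 = 3.416
n/ν for O2 = 36.13/13 = 2.779
Smallest n/ν is O2 → limiting reagent.
C4H10 consumed = (2/13) × 36.13 = 5.558 mol
C4H10 remaining = 6.831 − 5.558 = 1.273 mol
mass = 1.273 × 58.12 = 73.99 g

74.0 g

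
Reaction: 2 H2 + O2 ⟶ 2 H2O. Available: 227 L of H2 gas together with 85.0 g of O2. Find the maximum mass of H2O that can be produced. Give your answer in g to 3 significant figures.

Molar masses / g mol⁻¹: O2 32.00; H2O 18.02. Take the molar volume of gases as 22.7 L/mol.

95.7 g

n(H2) = 227.0 / 22.7 = 10.00 mol
n(O2) = 85.00 / 32.00 = 2.656 mol
n/ν for H2 = 10.00/2 = 5.000
n/ν for O2 = 2.656/1 = 2.656
Smallest n/ν is O2 → limiting reagent.
n(H2O) = (2/1) × 2.656 = 5.312 mol
mass = 5.312 × 18.02 = 95.72 g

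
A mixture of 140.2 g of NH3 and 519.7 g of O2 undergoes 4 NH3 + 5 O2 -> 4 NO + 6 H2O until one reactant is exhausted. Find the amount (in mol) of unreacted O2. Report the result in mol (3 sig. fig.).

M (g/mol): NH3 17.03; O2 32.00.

n(NH3) = 140.2 / 17.03 = 8.233 mol
n(O2) = 519.7 / 32.00 = 16.24 mol
n/ν for NH3 = 8.233/4 = 2.058
n/ν for O2 = 16.24/5 = 3.248
Smallest n/ν is NH3 → limiting reagent.
O2 consumed = (5/4) × 8.233 = 10.29 mol
O2 remaining = 16.24 − 10.29 = 5.950 mol

5.95 mol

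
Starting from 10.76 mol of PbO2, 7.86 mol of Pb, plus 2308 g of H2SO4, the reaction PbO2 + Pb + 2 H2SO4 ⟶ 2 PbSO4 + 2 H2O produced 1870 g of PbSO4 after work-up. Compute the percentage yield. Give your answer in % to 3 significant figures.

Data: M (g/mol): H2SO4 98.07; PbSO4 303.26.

n(PbO2) = 10.76 mol
n(Pb) = 7.860 mol
n(H2SO4) = 2308 / 98.07 = 23.53 mol
n/ν for PbO2 = 10.76/1 = 10.76
n/ν for Pb = 7.860/1 = 7.860
n/ν for H2SO4 = 23.53/2 = 11.77
Smallest n/ν is Pb → limiting reagent.
theoretical n(PbSO4) = (2/1) × 7.860 = 15.72 mol → 4767 g
% yield = 1870 / 4767 × 100 = 39.23 %

39.2 %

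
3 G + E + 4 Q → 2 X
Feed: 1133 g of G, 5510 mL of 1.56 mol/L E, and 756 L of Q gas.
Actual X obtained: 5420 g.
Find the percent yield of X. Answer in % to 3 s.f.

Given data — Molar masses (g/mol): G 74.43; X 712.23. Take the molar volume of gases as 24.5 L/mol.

n(G) = 1133 / 74.43 = 15.22 mol
n(E) = 1.56 × 5510/1000 = 8.596 mol
n(Q) = 756.0 / 24.5 = 30.86 mol
n/ν for G = 15.22/3 = 5.073
n/ν for E = 8.596/1 = 8.596
n/ν for Q = 30.86/4 = 7.715
Smallest n/ν is G → limiting reagent.
theoretical n(X) = (2/3) × 15.22 = 10.15 mol → 7229 g
% yield = 5420 / 7229 × 100 = 74.98 %

75.0 %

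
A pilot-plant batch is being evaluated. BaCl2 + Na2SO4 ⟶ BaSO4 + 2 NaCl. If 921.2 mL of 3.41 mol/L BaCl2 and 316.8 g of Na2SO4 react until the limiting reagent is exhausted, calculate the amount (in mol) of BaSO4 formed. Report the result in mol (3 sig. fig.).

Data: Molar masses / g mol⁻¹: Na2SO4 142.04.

n(BaCl2) = 3.41 × 921.2/1000 = 3.141 mol
n(Na2SO4) = 316.8 / 142.04 = 2.230 mol
n/ν for BaCl2 = 3.141/1 = 3.141
n/ν for Na2SO4 = 2.230/1 = 2.230
Smallest n/ν is Na2SO4 → limiting reagent.
n(BaSO4) = (1/1) × 2.230 = 2.230 mol

2.23 mol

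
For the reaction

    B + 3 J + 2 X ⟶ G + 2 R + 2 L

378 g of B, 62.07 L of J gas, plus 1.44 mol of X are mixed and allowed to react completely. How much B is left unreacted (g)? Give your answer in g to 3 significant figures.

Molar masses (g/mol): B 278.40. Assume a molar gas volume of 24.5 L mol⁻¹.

178 g

n(B) = 378.0 / 278.40 = 1.358 mol
n(J) = 62.07 / 24.5 = 2.533 mol
n(X) = 1.440 mol
n/ν for B = 1.358/1 = 1.358
n/ν for J = 2.533/3 = 0.8443
n/ν for X = 1.440/2 = 0.7200
Smallest n/ν is X → limiting reagent.
B consumed = (1/2) × 1.440 = 0.7200 mol
B remaining = 1.358 − 0.7200 = 0.6380 mol
mass = 0.6380 × 278.40 = 177.6 g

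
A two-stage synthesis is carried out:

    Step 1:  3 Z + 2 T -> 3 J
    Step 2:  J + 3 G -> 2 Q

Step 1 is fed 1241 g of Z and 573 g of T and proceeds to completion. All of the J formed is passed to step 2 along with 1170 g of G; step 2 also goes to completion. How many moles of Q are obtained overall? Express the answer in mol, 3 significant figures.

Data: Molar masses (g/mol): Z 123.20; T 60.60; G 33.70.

20.1 mol

Step 1:
n(Z) = 1241 / 123.20 = 10.07 mol
n(T) = 573.0 / 60.60 = 9.455 mol
n/ν for Z = 10.07/3 = 3.357
n/ν for T = 9.455/2 = 4.728
Smallest n/ν is Z → limiting reagent.
n(J) produced = (3/3) × 10.07 = 10.07 mol
Step 2:
n(J) available = 10.07 mol
n(G) = 1170 / 33.70 = 34.72 mol
n/ν for J = 10.07/1 = 10.07
n/ν for G = 34.72/3 = 11.57
Smallest n/ν is J → limiting reagent.
n(Q) = (2/1) × 10.07 = 20.14 mol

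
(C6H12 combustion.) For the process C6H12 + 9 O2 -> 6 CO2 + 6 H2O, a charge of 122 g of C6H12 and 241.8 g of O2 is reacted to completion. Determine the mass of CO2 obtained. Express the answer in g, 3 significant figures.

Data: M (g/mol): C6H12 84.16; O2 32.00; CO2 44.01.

222 g

n(C6H12) = 122.0 / 84.16 = 1.450 mol
n(O2) = 241.8 / 32.00 = 7.556 mol
n/ν → C6H12: 1.450, O2: 0.8396; O2 is limiting.
n(CO2) = (6/9) × 7.556 = 5.037 mol
mass = 5.037 × 44.01 = 221.7 g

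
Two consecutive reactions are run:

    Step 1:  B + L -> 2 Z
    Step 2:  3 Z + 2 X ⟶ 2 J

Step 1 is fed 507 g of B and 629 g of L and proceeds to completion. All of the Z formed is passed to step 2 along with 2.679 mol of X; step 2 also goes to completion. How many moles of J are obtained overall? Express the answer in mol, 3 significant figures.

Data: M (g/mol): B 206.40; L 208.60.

2.68 mol

Step 1:
n(B) = 507.0 / 206.40 = 2.456 mol
n(L) = 629.0 / 208.60 = 3.015 mol
n/ν for B = 2.456/1 = 2.456
n/ν for L = 3.015/1 = 3.015
Smallest n/ν is B → limiting reagent.
n(Z) produced = (2/1) × 2.456 = 4.912 mol
Step 2:
n(Z) available = 4.912 mol
n(X) = 2.679 mol
n/ν for Z = 4.912/3 = 1.637
n/ν for X = 2.679/2 = 1.340
Smallest n/ν is X → limiting reagent.
n(J) = (2/2) × 2.679 = 2.679 mol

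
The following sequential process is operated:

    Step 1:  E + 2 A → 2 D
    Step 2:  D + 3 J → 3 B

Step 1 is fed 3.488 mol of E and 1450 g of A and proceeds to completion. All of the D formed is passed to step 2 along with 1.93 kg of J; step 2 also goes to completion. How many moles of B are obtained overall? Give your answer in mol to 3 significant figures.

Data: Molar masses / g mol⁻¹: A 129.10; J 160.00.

12.1 mol

Step 1:
n(E) = 3.488 mol
n(A) = 1450 / 129.10 = 11.23 mol
n/ν for E = 3.488/1 = 3.488
n/ν for A = 11.23/2 = 5.615
Smallest n/ν is E → limiting reagent.
n(D) produced = (2/1) × 3.488 = 6.976 mol
Step 2:
n(D) available = 6.976 mol
n(J) = 1.930×1000 / 160.00 = 12.06 mol
n/ν for D = 6.976/1 = 6.976
n/ν for J = 12.06/3 = 4.020
Smallest n/ν is J → limiting reagent.
n(B) = (3/3) × 12.06 = 12.06 mol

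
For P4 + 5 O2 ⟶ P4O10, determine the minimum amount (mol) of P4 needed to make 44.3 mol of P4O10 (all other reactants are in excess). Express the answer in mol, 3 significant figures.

n(P4O10) = 44.30 mol
n(P4) = (1/1) × 44.30 = 44.30 mol

44.3 mol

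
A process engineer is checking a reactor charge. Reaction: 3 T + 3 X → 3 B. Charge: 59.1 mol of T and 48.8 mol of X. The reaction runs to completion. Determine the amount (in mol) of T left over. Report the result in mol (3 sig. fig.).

10.3 mol

n(T) = 59.10 mol
n(X) = 48.80 mol
n/ν for T = 59.10/3 = 19.70
n/ν for X = 48.80/3 = 16.27
Smallest n/ν is X → limiting reagent.
T consumed = (3/3) × 48.80 = 48.80 mol
T remaining = 59.10 − 48.80 = 10.30 mol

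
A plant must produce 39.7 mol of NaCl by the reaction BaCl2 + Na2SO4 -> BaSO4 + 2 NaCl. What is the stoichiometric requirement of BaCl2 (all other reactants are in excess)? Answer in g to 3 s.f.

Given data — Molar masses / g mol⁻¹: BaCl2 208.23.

4130 g

n(NaCl) = 39.70 mol
n(BaCl2) = (1/2) × 39.70 = 19.85 mol
mass = 19.85 × 208.23 = 4133 g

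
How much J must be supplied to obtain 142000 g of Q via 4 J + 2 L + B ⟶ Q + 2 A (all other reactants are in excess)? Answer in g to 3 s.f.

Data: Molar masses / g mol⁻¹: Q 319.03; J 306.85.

546000 g

n(Q) = 142000 / 319.03 = 445.1 mol
n(J) = (4/1) × 445.1 = 1780 mol
mass = 1780 × 306.85 = 546200 g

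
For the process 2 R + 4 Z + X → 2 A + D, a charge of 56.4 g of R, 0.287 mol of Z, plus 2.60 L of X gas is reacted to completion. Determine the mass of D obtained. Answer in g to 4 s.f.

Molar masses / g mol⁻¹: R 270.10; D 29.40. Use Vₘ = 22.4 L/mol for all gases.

2.109 g

n(R) = 56.40 / 270.10 = 0.2088 mol
n(Z) = 0.2870 mol
n(X) = 2.600 / 22.4 = 0.1161 mol
n/ν → R: 0.1044, Z: 0.07175, X: 0.1161; Z is limiting.
n(D) = (1/4) × 0.2870 = 0.07175 mol
mass = 0.07175 × 29.40 = 2.109 g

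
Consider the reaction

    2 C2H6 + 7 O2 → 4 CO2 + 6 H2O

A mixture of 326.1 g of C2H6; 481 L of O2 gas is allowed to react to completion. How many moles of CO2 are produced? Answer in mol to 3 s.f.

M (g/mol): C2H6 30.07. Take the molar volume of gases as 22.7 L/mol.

12.1 mol

n(C2H6) = 326.1 / 30.07 = 10.84 mol
n(O2) = 481.0 / 22.7 = 21.19 mol
n/ν for C2H6 = 10.84/2 = 5.420
n/ν for O2 = 21.19/7 = 3.027
Smallest n/ν is O2 → limiting reagent.
n(CO2) = (4/7) × 21.19 = 12.11 mol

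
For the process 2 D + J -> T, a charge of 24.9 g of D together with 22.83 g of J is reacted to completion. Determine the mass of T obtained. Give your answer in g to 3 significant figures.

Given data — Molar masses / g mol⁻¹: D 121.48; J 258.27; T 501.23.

n(D) = 24.90 / 121.48 = 0.2050 mol
n(J) = 22.83 / 258.27 = 0.08840 mol
n/ν for D = 0.2050/2 = 0.1025
n/ν for J = 0.08840/1 = 0.08840
Smallest n/ν is J → limiting reagent.
n(T) = (1/1) × 0.08840 = 0.08840 mol
mass = 0.08840 × 501.23 = 44.31 g

44.3 g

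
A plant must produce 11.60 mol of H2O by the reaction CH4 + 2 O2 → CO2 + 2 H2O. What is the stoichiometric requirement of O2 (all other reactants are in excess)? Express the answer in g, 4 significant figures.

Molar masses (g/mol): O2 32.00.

371.2 g

n(H2O) = 11.60 mol
n(O2) = (2/2) × 11.60 = 11.60 mol
mass = 11.60 × 32.00 = 371.2 g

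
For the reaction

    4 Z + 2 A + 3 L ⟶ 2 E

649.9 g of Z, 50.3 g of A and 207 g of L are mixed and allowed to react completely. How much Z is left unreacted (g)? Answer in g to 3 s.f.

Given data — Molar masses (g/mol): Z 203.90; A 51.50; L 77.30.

252 g

n(Z) = 649.9 / 203.90 = 3.187 mol
n(A) = 50.30 / 51.50 = 0.9767 mol
n(L) = 207.0 / 77.30 = 2.678 mol
n/ν → Z: 0.7968, A: 0.4884, L: 0.8927; A is limiting.
Z consumed = (4/2) × 0.9767 = 1.953 mol
Z remaining = 3.187 − 1.953 = 1.234 mol
mass = 1.234 × 203.90 = 251.6 g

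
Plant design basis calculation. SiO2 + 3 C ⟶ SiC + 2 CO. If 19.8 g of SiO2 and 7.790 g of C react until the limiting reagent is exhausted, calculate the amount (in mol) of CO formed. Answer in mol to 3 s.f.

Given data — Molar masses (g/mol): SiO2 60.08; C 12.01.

n(SiO2) = 19.80 / 60.08 = 0.3296 mol
n(C) = 7.790 / 12.01 = 0.6486 mol
n/ν for SiO2 = 0.3296/1 = 0.3296
n/ν for C = 0.6486/3 = 0.2162
Smallest n/ν is C → limiting reagent.
n(CO) = (2/3) × 0.6486 = 0.4324 mol

0.432 mol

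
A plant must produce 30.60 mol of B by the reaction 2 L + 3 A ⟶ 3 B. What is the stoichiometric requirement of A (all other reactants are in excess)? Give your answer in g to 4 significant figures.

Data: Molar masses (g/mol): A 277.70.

n(B) = 30.60 mol
n(A) = (3/3) × 30.60 = 30.60 mol
mass = 30.60 × 277.70 = 8498 g

8498 g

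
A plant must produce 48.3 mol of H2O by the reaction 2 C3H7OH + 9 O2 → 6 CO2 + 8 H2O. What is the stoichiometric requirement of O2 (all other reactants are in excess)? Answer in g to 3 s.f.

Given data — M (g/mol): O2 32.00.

n(H2O) = 48.30 mol
n(O2) = (9/8) × 48.30 = 54.34 mol
mass = 54.34 × 32.00 = 1739 g

1740 g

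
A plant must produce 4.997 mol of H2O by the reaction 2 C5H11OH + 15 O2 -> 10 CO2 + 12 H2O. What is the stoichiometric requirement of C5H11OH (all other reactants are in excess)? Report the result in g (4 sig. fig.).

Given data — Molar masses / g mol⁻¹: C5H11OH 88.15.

n(H2O) = 4.997 mol
n(C5H11OH) = (2/12) × 4.997 = 0.8328 mol
mass = 0.8328 × 88.15 = 73.41 g

73.41 g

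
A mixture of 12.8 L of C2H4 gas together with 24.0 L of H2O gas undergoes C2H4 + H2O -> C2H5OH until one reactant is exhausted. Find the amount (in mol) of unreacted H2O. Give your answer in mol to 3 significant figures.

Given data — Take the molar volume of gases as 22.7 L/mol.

n(C2H4) = 12.80 / 22.7 = 0.5639 mol
n(H2O) = 24.00 / 22.7 = 1.057 mol
n/ν → C2H4: 0.5639, H2O: 1.057; C2H4 is limiting.
H2O consumed = (1/1) × 0.5639 = 0.5639 mol
H2O remaining = 1.057 − 0.5639 = 0.4931 mol

0.493 mol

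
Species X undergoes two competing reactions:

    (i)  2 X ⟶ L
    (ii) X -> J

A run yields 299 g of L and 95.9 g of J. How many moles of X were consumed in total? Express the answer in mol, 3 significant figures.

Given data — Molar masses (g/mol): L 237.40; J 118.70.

3.33 mol

n(L) = 299 / 237.40 = 1.259 mol
n(J) = 95.9 / 118.70 = 0.8079 mol
n(X) via (i) = (2/1)×1.259 = 2.518 mol
n(X) via (ii) = (1/1)×0.8079 = 0.8079 mol
total n(X) = 2.518 + 0.8079 = 3.326 mol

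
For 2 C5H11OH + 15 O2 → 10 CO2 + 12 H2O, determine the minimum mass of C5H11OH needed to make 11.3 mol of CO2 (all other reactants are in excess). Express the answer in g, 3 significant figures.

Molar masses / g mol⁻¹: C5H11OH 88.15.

199 g

n(CO2) = 11.30 mol
n(C5H11OH) = (2/10) × 11.30 = 2.260 mol
mass = 2.260 × 88.15 = 199.2 g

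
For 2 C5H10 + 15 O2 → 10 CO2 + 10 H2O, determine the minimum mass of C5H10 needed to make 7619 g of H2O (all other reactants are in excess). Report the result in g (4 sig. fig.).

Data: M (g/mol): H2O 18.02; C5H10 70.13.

n(H2O) = 7619 / 18.02 = 422.8 mol
n(C5H10) = (2/10) × 422.8 = 84.56 mol
mass = 84.56 × 70.13 = 5930 g

5930 g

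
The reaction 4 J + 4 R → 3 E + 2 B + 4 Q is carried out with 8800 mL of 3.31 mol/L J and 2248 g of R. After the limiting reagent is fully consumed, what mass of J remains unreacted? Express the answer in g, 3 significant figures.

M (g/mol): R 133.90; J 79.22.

n(J) = 3.31 × 8800/1000 = 29.13 mol
n(R) = 2248 / 133.90 = 16.79 mol
n/ν → J: 7.283, R: 4.198; R is limiting.
J consumed = (4/4) × 16.79 = 16.79 mol
J remaining = 29.13 − 16.79 = 12.34 mol
mass = 12.34 × 79.22 = 977.6 g

978 g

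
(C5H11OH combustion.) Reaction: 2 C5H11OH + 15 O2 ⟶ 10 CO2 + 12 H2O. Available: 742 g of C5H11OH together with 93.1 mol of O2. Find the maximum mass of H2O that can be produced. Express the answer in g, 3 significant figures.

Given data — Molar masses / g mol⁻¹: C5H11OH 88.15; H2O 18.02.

910 g

n(C5H11OH) = 742.0 / 88.15 = 8.417 mol
n(O2) = 93.10 mol
n/ν → C5H11OH: 4.209, O2: 6.207; C5H11OH is limiting.
n(H2O) = (12/2) × 8.417 = 50.50 mol
mass = 50.50 × 18.02 = 910.0 g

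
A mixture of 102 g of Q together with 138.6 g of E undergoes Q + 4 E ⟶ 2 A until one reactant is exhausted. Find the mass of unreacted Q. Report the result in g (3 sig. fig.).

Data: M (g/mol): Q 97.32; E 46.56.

n(Q) = 102.0 / 97.32 = 1.048 mol
n(E) = 138.6 / 46.56 = 2.977 mol
n/ν for Q = 1.048/1 = 1.048
n/ν for E = 2.977/4 = 0.7443
Smallest n/ν is E → limiting reagent.
Q consumed = (1/4) × 2.977 = 0.7443 mol
Q remaining = 1.048 − 0.7443 = 0.3037 mol
mass = 0.3037 × 97.32 = 29.56 g

29.6 g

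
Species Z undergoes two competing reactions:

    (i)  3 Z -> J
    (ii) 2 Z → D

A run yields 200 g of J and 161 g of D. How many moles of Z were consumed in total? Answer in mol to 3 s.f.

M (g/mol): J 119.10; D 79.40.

n(J) = 200 / 119.10 = 1.679 mol
n(D) = 161 / 79.40 = 2.028 mol
n(Z) via (i) = (3/1)×1.679 = 5.037 mol
n(Z) via (ii) = (2/1)×2.028 = 4.056 mol
total n(Z) = 5.037 + 4.056 = 9.093 mol

9.09 mol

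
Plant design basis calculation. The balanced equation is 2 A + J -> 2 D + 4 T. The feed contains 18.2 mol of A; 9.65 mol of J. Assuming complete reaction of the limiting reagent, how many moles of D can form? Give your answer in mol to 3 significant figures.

18.2 mol

n(A) = 18.20 mol
n(J) = 9.650 mol
n/ν for A = 18.20/2 = 9.100
n/ν for J = 9.650/1 = 9.650
Smallest n/ν is A → limiting reagent.
n(D) = (2/2) × 18.20 = 18.20 mol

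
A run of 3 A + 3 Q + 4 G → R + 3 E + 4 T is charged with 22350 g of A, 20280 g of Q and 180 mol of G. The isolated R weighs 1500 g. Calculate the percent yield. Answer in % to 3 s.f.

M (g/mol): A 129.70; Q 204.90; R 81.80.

n(A) = 22350 / 129.70 = 172.3 mol
n(Q) = 20280 / 204.90 = 98.98 mol
n(G) = 180.0 mol
n/ν for A = 172.3/3 = 57.43
n/ν for Q = 98.98/3 = 32.99
n/ν for G = 180.0/4 = 45.00
Smallest n/ν is Q → limiting reagent.
theoretical n(R) = (1/3) × 98.98 = 32.99 mol → 2699 g
% yield = 1500 / 2699 × 100 = 55.58 %

55.6 %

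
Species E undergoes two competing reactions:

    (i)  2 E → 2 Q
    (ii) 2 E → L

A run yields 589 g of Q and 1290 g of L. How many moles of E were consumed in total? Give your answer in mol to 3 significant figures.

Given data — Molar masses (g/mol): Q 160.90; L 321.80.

11.7 mol

n(Q) = 589 / 160.90 = 3.661 mol
n(L) = 1290 / 321.80 = 4.009 mol
n(E) via (i) = (2/2)×3.661 = 3.661 mol
n(E) via (ii) = (2/1)×4.009 = 8.018 mol
total n(E) = 3.661 + 8.018 = 11.68 mol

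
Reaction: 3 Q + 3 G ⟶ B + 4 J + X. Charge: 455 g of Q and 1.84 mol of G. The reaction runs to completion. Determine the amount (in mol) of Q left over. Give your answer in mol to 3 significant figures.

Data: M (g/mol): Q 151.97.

1.15 mol

n(Q) = 455.0 / 151.97 = 2.994 mol
n(G) = 1.840 mol
n/ν for Q = 2.994/3 = 0.9980
n/ν for G = 1.840/3 = 0.6133
Smallest n/ν is G → limiting reagent.
Q consumed = (3/3) × 1.840 = 1.840 mol
Q remaining = 2.994 − 1.840 = 1.154 mol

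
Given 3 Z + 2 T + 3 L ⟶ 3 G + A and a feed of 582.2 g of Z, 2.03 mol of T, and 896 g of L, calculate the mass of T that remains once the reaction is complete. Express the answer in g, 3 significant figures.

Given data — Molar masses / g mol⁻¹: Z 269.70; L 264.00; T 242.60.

n(Z) = 582.2 / 269.70 = 2.159 mol
n(T) = 2.030 mol
n(L) = 896.0 / 264.00 = 3.394 mol
n/ν for Z = 2.159/3 = 0.7197
n/ν for T = 2.030/2 = 1.015
n/ν for L = 3.394/3 = 1.131
Smallest n/ν is Z → limiting reagent.
T consumed = (2/3) × 2.159 = 1.439 mol
T remaining = 2.030 − 1.439 = 0.5910 mol
mass = 0.5910 × 242.60 = 143.4 g

143 g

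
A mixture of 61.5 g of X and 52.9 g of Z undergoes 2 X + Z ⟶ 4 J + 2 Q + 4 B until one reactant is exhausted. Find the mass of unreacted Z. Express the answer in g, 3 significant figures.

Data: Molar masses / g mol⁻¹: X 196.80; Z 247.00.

n(X) = 61.50 / 196.80 = 0.3125 mol
n(Z) = 52.90 / 247.00 = 0.2142 mol
n/ν for X = 0.3125/2 = 0.1563
n/ν for Z = 0.2142/1 = 0.2142
Smallest n/ν is X → limiting reagent.
Z consumed = (1/2) × 0.3125 = 0.1563 mol
Z remaining = 0.2142 − 0.1563 = 0.05790 mol
mass = 0.05790 × 247.00 = 14.30 g

14.3 g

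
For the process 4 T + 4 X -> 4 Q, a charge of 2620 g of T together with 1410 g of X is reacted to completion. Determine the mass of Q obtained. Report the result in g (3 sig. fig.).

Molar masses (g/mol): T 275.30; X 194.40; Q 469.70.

n(T) = 2620 / 275.30 = 9.517 mol
n(X) = 1410 / 194.40 = 7.253 mol
n/ν → T: 2.379, X: 1.813; X is limiting.
n(Q) = (4/4) × 7.253 = 7.253 mol
mass = 7.253 × 469.70 = 3407 g

3410 g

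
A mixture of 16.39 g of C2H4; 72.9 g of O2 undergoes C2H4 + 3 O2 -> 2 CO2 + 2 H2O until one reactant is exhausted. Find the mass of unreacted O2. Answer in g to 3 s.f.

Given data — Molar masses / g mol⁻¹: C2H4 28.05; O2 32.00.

n(C2H4) = 16.39 / 28.05 = 0.5843 mol
n(O2) = 72.90 / 32.00 = 2.278 mol
n/ν for C2H4 = 0.5843/1 = 0.5843
n/ν for O2 = 2.278/3 = 0.7593
Smallest n/ν is C2H4 → limiting reagent.
O2 consumed = (3/1) × 0.5843 = 1.753 mol
O2 remaining = 2.278 − 1.753 = 0.5250 mol
mass = 0.5250 × 32.00 = 16.80 g

16.8 g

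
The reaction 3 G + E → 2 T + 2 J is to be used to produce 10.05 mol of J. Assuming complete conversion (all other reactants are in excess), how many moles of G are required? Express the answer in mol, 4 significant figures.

n(J) = 10.05 mol
n(G) = (3/2) × 10.05 = 15.08 mol

15.08 mol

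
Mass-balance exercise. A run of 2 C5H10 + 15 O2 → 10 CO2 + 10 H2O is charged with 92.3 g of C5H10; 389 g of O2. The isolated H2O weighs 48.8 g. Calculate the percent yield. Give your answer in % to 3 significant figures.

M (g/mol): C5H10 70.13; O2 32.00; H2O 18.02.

41.2 %

n(C5H10) = 92.30 / 70.13 = 1.316 mol
n(O2) = 389.0 / 32.00 = 12.16 mol
n/ν for C5H10 = 1.316/2 = 0.6580
n/ν for O2 = 12.16/15 = 0.8107
Smallest n/ν is C5H10 → limiting reagent.
theoretical n(H2O) = (10/2) × 1.316 = 6.580 mol → 118.6 g
% yield = 48.8 / 118.6 × 100 = 41.15 %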